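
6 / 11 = 0.55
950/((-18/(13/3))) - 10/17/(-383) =-40205155/175797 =-228.70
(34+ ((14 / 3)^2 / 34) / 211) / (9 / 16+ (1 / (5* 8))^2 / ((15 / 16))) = 2195440000 / 36361419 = 60.38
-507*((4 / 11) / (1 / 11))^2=-8112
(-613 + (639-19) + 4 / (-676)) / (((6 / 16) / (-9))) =-28368 / 169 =-167.86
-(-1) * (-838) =-838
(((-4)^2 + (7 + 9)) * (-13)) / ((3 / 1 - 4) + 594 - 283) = -208 / 155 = -1.34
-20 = -20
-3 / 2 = -1.50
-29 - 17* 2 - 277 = -340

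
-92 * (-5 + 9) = -368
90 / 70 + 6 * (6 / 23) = 2.85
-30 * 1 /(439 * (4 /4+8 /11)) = -330 /8341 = -0.04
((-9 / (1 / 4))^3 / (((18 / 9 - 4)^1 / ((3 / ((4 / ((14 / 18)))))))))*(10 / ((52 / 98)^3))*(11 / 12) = 3668884065 / 4394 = 834975.89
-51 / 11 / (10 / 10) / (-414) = 17 / 1518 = 0.01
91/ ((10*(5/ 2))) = 91/ 25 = 3.64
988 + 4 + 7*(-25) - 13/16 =13059/16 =816.19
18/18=1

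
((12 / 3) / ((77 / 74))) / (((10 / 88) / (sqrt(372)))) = 652.46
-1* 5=-5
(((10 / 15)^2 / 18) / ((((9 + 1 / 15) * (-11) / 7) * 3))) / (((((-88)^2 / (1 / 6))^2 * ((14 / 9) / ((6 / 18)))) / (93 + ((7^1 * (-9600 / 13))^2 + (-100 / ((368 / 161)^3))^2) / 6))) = -23676563766647885 / 92718503914719619842048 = -0.00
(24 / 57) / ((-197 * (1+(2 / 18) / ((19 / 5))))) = -9 / 4334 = -0.00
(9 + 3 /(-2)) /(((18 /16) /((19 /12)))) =10.56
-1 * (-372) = 372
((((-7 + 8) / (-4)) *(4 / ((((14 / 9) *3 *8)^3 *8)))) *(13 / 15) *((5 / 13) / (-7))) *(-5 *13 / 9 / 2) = -65 / 157351936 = -0.00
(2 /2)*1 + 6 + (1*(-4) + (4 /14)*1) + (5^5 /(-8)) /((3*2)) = -20771 /336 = -61.82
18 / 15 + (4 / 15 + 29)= 457 / 15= 30.47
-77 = -77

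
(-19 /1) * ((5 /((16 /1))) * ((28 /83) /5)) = -133 /332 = -0.40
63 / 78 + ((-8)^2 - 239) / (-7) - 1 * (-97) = 122.81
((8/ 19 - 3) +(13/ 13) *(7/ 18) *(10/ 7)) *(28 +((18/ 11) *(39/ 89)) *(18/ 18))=-9727444/ 167409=-58.11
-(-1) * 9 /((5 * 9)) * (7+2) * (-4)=-36 /5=-7.20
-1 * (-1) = 1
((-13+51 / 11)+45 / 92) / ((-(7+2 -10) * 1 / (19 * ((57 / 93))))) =-2876809 / 31372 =-91.70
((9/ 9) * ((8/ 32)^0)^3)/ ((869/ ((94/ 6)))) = 47/ 2607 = 0.02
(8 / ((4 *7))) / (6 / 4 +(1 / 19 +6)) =76 / 2009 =0.04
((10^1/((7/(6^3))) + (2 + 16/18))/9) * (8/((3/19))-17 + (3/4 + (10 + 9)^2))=46553195/3402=13684.07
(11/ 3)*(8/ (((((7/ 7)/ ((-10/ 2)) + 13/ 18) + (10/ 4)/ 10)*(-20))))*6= -1584/ 139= -11.40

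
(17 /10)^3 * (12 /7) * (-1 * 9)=-132651 /1750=-75.80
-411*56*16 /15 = -24550.40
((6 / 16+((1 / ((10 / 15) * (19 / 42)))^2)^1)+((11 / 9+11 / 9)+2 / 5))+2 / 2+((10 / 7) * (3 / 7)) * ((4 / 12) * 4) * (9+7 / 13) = 1904077363 / 82784520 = 23.00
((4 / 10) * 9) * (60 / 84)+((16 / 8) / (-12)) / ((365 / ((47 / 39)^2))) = 59942357 / 23316930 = 2.57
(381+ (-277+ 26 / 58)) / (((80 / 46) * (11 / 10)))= 69667 / 1276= 54.60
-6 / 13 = -0.46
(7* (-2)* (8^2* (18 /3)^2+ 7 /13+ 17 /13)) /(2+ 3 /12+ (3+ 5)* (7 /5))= -8393280 /3497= -2400.14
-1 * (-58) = 58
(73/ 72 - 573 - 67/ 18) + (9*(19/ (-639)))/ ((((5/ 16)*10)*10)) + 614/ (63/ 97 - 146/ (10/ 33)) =-1593310214069/ 2761403000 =-576.99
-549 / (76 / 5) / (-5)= 549 / 76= 7.22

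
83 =83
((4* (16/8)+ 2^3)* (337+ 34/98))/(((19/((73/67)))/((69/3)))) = 23371680/3283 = 7119.00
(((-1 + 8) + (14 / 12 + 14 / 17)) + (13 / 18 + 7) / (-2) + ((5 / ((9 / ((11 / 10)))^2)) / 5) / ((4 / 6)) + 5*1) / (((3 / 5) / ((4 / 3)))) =931907 / 41310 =22.56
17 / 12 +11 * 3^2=1205 / 12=100.42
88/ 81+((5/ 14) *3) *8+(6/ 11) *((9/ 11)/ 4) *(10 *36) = 3418216/ 68607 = 49.82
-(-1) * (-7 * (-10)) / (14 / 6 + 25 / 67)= 7035 / 272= 25.86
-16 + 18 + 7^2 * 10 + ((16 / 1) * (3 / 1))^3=111084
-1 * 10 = -10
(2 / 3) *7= 14 / 3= 4.67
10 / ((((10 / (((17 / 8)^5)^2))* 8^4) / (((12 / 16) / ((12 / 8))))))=2015993900449 / 8796093022208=0.23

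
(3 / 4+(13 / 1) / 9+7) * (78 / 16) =44.82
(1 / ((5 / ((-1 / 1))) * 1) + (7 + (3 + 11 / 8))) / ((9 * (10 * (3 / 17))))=2533 / 3600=0.70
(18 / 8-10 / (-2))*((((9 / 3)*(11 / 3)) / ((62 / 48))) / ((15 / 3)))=1914 / 155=12.35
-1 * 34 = -34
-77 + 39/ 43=-3272/ 43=-76.09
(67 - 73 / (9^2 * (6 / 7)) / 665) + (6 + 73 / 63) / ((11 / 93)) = 41213909 / 323190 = 127.52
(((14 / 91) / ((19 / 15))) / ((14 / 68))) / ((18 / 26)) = 340 / 399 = 0.85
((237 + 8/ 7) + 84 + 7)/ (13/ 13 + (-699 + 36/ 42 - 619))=-768/ 3071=-0.25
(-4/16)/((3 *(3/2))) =-0.06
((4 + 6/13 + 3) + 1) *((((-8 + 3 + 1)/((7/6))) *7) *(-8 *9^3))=15396480/13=1184344.62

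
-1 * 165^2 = -27225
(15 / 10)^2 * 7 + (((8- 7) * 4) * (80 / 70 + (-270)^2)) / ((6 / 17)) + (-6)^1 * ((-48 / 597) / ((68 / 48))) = 234791159581 / 284172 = 826229.04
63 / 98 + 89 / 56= 125 / 56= 2.23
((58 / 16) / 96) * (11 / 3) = 319 / 2304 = 0.14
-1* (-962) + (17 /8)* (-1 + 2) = 7713 /8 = 964.12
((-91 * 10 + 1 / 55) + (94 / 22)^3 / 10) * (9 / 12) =-7204821 / 10648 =-676.64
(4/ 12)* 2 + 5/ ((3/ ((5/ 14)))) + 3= 179/ 42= 4.26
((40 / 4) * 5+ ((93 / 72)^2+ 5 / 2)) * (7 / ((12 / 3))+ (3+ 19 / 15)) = 11263561 / 34560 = 325.91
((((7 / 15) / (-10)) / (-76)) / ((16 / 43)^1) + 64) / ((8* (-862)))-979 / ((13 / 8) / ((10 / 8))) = -12314311376713 / 16351795200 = -753.09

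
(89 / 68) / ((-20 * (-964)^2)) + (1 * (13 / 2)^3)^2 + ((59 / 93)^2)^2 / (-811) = 5782634771171632747991321 / 76673559350588348160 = 75418.89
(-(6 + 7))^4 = 28561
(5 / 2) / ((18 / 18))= 5 / 2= 2.50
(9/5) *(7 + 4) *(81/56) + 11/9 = 75251/2520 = 29.86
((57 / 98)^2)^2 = 10556001 / 92236816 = 0.11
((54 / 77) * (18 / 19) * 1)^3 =918330048 / 3131359847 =0.29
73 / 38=1.92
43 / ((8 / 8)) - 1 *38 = 5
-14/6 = -7/3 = -2.33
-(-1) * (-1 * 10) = -10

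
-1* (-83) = 83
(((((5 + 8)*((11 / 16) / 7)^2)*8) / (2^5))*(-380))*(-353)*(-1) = -52750555 / 12544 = -4205.24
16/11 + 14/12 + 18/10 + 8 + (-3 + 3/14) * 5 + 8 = 6.49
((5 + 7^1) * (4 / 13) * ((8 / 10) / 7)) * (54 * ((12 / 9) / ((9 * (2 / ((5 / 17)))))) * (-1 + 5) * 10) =30720 / 1547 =19.86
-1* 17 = -17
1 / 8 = 0.12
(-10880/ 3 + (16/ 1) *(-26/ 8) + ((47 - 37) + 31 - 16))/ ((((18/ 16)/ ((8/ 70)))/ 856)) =-317718.21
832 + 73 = 905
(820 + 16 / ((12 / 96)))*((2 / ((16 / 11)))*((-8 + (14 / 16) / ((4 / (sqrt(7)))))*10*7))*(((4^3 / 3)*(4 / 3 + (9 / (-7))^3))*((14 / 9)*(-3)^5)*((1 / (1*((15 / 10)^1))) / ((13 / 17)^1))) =-369868646400 / 91 + 1444799400*sqrt(7) / 13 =-3770446011.57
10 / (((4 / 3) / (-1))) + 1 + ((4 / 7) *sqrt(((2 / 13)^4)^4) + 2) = -51391033375 / 11420230094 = -4.50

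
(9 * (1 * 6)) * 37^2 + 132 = 74058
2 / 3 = 0.67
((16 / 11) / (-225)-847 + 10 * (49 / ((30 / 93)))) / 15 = 1663184 / 37125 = 44.80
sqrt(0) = 0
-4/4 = -1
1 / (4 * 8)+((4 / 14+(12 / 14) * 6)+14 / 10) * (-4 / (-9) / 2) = 15611 / 10080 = 1.55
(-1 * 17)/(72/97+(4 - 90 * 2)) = 97/1000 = 0.10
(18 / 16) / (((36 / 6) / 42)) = 7.88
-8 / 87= -0.09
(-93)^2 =8649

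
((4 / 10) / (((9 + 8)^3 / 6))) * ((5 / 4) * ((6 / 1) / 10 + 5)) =84 / 24565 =0.00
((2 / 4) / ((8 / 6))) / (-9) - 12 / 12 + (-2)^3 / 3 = -89 / 24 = -3.71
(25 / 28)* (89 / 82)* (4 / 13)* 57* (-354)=-6016.62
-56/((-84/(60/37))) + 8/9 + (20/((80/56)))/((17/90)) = 430732/5661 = 76.09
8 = 8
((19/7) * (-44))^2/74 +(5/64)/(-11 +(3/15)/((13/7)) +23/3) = 380151649/1972544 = 192.72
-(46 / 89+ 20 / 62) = -2316 / 2759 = -0.84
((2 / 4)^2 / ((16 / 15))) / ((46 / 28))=0.14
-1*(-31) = 31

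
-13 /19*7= -91 /19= -4.79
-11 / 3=-3.67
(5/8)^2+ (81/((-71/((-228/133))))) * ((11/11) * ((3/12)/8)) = 14369/31808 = 0.45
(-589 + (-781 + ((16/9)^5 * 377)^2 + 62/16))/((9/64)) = 10001134384693458424/31381059609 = 318699703.24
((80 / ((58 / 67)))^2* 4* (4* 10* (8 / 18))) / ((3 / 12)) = 2429243.49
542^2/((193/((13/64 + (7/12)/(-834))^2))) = 19290516057409/309294277632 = 62.37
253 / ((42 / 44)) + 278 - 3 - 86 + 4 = 9619 / 21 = 458.05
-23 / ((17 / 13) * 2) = -299 / 34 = -8.79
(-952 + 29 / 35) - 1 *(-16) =-935.17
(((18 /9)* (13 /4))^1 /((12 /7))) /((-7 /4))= -13 /6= -2.17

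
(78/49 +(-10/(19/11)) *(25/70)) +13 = 11660/931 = 12.52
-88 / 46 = -1.91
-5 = -5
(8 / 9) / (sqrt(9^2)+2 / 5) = 40 / 423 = 0.09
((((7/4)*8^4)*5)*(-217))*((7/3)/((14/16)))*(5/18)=-155545600/27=-5760948.15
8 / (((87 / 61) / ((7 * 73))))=249368 / 87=2866.30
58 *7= 406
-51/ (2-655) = 51/ 653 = 0.08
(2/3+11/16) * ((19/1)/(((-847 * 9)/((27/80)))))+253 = 54858249/216832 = 253.00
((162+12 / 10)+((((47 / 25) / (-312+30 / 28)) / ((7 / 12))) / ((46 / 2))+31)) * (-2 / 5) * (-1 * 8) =621.44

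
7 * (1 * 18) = 126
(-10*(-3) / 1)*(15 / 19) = 450 / 19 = 23.68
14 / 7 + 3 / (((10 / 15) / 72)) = 326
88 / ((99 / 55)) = 440 / 9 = 48.89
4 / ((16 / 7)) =7 / 4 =1.75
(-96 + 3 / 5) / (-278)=477 / 1390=0.34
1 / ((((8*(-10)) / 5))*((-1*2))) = 1 / 32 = 0.03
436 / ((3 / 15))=2180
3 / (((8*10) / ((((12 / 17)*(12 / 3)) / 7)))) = 9 / 595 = 0.02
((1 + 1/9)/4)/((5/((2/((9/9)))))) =1/9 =0.11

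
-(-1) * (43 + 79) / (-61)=-2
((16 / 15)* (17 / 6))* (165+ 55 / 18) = 41140 / 81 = 507.90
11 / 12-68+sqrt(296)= -805 / 12+2 *sqrt(74)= -49.88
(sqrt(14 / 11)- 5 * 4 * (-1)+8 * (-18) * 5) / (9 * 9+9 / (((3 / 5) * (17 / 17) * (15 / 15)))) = -175 / 24+sqrt(154) / 1056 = -7.28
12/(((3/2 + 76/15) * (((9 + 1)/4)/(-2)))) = -288/197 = -1.46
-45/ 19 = -2.37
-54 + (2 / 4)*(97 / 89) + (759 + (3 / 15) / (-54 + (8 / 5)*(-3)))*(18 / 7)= 115895785 / 61054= 1898.25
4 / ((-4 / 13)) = -13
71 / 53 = 1.34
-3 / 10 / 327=-1 / 1090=-0.00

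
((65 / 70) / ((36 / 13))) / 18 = 169 / 9072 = 0.02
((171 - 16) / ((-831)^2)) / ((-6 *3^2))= -155 / 37290294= -0.00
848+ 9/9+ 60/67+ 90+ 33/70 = 940.37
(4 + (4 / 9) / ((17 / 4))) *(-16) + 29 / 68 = -39931 / 612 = -65.25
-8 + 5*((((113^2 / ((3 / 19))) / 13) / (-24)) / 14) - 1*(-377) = 3622321 / 13104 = 276.43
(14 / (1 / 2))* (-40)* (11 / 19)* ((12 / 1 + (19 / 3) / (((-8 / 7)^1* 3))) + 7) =-100100 / 9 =-11122.22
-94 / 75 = -1.25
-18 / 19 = -0.95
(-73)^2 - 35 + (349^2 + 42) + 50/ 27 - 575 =3417224/ 27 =126563.85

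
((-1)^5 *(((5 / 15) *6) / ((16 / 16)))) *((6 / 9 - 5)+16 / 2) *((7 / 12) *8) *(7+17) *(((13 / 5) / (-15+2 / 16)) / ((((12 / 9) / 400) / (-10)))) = -7321600 / 17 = -430682.35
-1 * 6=-6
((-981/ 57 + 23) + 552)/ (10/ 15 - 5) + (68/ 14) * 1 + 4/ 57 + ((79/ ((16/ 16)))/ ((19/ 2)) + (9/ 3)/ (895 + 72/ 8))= -541464167/ 4689048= -115.47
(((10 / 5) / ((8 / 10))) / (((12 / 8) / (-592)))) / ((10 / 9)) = -888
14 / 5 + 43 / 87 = 1433 / 435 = 3.29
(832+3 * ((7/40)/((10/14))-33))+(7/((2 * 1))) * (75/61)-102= 7759667/12200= 636.04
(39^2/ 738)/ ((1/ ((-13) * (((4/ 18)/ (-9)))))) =2197/ 3321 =0.66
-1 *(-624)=624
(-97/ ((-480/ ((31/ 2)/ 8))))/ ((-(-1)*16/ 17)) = 51119/ 122880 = 0.42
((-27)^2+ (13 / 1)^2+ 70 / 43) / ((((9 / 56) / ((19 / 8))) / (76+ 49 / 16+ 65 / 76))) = 38248805 / 36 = 1062466.81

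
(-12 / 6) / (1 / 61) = -122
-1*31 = -31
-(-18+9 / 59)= 1053 / 59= 17.85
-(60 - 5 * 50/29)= -1490/29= -51.38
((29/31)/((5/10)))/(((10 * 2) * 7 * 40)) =29/86800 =0.00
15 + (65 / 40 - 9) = 61 / 8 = 7.62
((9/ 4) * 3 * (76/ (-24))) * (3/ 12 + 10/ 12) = -741/ 32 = -23.16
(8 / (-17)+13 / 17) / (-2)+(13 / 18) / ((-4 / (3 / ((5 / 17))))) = -4057 / 2040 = -1.99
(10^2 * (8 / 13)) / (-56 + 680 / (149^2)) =-1110050 / 1009593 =-1.10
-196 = -196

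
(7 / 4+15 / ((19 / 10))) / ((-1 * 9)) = -733 / 684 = -1.07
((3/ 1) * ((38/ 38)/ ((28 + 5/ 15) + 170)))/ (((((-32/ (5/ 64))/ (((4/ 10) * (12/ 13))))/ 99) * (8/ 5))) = -2673/ 3168256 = -0.00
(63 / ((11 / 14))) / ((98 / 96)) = 864 / 11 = 78.55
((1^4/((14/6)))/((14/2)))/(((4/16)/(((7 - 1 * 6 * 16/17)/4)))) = 69/833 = 0.08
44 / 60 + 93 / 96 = 1.70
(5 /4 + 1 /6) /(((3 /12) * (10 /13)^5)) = 6311981 /300000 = 21.04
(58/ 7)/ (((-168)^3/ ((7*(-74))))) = 0.00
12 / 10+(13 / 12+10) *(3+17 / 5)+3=1127 / 15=75.13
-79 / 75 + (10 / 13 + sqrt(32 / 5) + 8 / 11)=4753 / 10725 + 4 * sqrt(10) / 5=2.97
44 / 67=0.66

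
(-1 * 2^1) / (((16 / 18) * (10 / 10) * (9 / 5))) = -5 / 4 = -1.25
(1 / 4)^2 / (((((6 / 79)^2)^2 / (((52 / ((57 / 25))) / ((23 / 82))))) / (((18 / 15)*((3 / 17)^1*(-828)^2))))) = 7162335644685 / 323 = 22174413760.63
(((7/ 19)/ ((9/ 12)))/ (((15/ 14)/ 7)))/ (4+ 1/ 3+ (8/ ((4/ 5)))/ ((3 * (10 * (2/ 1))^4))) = 0.74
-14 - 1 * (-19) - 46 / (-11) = 101 / 11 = 9.18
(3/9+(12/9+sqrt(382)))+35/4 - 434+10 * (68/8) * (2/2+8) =sqrt(382)+4097/12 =360.96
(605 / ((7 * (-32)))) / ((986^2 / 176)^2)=-73205 / 827019429614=-0.00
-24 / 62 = -12 / 31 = -0.39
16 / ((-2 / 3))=-24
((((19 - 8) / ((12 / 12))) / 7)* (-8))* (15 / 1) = -1320 / 7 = -188.57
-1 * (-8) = 8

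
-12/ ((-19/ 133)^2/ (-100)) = 58800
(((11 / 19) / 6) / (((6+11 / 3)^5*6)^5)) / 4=0.00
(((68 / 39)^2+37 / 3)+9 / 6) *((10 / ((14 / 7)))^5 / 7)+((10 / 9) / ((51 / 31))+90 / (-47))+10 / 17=384453048325 / 51041718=7532.13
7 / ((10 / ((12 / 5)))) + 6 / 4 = 159 / 50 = 3.18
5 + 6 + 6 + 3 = 20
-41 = -41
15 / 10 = 3 / 2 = 1.50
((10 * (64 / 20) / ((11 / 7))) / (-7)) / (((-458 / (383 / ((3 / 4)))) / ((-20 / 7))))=-490240 / 52899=-9.27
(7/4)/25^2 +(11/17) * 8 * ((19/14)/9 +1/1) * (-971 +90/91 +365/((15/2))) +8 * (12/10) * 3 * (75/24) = -3946067428319/730957500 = -5398.49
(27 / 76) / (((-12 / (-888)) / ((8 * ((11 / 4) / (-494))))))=-10989 / 9386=-1.17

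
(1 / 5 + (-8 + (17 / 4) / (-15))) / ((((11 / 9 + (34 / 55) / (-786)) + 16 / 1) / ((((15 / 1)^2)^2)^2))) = -5373497443359375 / 4466896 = -1202960051.76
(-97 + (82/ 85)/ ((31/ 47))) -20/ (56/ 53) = -4222649/ 36890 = -114.47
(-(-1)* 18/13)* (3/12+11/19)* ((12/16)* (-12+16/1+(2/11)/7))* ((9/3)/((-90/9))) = -22599/21736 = -1.04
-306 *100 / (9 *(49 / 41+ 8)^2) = -5715400 / 142129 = -40.21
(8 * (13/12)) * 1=26/3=8.67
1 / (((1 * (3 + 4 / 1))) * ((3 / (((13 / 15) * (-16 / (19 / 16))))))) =-3328 / 5985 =-0.56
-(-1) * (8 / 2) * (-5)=-20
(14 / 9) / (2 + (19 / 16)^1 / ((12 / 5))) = 896 / 1437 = 0.62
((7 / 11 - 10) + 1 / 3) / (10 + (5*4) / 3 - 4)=-149 / 209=-0.71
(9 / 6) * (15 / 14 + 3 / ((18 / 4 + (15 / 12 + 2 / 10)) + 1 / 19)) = 150525 / 63868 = 2.36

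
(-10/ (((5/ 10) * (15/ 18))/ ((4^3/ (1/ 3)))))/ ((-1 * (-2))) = -2304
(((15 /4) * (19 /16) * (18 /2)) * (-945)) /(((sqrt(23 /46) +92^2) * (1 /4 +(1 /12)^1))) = -13.42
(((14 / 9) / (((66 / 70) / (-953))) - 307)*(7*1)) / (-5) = 3907043 / 1485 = 2631.01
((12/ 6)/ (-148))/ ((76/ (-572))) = 143/ 1406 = 0.10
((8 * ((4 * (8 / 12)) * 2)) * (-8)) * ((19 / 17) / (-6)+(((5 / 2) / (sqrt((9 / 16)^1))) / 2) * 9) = -773632 / 153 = -5056.42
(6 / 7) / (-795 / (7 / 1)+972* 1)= 2 / 2003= 0.00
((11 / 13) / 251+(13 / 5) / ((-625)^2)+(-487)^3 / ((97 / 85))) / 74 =-62568093540031041607 / 45745730468750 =-1367736.24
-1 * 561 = -561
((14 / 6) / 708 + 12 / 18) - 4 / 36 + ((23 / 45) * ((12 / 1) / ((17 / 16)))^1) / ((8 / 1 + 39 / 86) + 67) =248111597 / 390508020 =0.64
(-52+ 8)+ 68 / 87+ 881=837.78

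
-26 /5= -5.20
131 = 131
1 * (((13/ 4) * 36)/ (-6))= -39/ 2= -19.50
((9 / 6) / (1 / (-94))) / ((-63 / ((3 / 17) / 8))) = 47 / 952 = 0.05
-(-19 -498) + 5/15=1552/3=517.33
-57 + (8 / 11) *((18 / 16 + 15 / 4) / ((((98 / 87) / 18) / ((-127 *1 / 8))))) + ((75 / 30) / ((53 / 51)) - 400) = -309435719 / 228536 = -1353.99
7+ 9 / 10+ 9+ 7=239 / 10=23.90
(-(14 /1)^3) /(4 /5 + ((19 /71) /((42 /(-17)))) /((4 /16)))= -10228260 /1367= -7482.27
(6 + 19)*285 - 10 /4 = 14245 /2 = 7122.50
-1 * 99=-99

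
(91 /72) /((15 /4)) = 91 /270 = 0.34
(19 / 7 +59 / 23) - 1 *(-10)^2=-15250 / 161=-94.72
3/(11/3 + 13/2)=18/61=0.30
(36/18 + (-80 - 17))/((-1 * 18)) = 95/18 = 5.28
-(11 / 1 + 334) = -345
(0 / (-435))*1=0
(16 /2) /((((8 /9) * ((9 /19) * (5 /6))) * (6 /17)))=323 /5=64.60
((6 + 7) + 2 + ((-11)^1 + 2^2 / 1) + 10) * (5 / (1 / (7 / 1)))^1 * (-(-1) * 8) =5040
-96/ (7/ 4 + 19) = -384/ 83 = -4.63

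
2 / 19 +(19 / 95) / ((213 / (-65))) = 179 / 4047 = 0.04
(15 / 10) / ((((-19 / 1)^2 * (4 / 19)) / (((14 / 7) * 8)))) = 6 / 19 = 0.32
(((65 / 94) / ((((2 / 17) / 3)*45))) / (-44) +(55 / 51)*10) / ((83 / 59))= 89401579 / 11671792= 7.66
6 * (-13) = -78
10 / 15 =2 / 3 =0.67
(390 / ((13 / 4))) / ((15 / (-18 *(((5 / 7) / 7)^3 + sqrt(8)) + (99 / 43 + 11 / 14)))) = 124202852 / 5058907 - 288 *sqrt(2) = -382.74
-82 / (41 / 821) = -1642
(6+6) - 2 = 10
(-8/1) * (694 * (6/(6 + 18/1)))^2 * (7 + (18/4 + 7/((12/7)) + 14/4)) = -27573661/6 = -4595610.17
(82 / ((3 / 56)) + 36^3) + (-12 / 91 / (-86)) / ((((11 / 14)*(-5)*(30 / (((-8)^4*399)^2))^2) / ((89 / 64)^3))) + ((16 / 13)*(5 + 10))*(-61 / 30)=-19184985381001319178282856 / 2305875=-8320045701090180160.80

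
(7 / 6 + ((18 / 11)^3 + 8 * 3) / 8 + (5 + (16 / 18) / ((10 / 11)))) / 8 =1280813 / 958320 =1.34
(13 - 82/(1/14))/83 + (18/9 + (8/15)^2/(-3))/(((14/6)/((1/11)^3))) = -2379222137/173994975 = -13.67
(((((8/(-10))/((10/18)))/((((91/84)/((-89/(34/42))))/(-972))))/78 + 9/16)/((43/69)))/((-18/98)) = 785952936699/49415600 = 15904.96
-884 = -884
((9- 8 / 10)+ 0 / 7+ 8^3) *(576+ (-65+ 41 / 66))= 29275989 / 110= 266145.35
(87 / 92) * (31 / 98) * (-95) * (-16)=512430 / 1127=454.69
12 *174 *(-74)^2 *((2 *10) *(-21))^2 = 2016937843200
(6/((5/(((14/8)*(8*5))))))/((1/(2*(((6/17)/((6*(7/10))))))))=240/17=14.12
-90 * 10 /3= -300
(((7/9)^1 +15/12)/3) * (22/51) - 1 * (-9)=25589/2754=9.29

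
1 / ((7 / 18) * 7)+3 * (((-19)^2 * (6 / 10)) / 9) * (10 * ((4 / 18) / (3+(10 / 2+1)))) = 72214 / 3969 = 18.19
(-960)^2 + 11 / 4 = 3686411 / 4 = 921602.75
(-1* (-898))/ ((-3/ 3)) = -898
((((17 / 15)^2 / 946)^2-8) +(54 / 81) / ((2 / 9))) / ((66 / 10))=-226525528979 / 299013808500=-0.76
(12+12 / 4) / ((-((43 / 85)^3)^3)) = -6912.66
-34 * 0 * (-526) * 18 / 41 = 0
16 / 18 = 8 / 9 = 0.89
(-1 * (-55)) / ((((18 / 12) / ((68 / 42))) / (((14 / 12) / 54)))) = 935 / 729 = 1.28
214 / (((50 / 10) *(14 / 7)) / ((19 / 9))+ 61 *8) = 2033 / 4681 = 0.43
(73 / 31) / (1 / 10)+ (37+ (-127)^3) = -63497996 / 31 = -2048322.45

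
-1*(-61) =61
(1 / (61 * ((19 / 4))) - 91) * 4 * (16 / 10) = -674976 / 1159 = -582.38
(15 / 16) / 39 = 5 / 208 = 0.02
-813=-813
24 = 24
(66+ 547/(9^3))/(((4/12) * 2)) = 48661/486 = 100.13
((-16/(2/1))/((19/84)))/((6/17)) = -1904/19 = -100.21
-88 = -88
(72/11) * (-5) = -360/11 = -32.73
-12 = -12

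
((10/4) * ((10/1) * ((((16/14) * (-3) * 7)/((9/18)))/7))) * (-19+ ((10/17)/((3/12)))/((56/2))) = 2701200/833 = 3242.74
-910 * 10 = -9100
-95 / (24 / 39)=-1235 / 8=-154.38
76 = 76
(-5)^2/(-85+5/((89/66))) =-445/1447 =-0.31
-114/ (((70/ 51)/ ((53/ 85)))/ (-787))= 7132581/ 175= 40757.61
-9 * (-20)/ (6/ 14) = 420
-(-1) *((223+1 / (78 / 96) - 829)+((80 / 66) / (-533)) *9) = -3545882 / 5863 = -604.79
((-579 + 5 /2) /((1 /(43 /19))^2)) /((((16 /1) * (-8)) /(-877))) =-1869673669 /92416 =-20231.06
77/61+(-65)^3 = -274623.74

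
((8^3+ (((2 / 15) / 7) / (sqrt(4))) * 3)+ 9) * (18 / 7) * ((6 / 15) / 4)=164124 / 1225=133.98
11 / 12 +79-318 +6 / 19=-54211 / 228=-237.77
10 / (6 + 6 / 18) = 1.58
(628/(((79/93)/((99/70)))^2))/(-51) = -4436236431/129968825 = -34.13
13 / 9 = 1.44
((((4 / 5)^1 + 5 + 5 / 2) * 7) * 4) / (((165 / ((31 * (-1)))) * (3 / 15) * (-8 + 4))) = 18011 / 330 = 54.58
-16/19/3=-16/57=-0.28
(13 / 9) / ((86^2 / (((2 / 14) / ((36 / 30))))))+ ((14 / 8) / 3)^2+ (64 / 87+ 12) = 13.08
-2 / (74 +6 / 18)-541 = -541.03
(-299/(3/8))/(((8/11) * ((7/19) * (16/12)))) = -62491/28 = -2231.82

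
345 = 345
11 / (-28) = -11 / 28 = -0.39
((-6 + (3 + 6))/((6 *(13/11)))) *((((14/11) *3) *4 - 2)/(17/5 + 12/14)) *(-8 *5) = -102200/1937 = -52.76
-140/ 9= -15.56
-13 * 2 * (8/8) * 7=-182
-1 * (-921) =921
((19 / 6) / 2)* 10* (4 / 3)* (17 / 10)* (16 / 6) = 2584 / 27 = 95.70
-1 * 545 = -545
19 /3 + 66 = 217 /3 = 72.33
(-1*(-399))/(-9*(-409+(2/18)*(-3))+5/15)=171/1579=0.11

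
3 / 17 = 0.18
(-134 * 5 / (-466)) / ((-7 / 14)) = -670 / 233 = -2.88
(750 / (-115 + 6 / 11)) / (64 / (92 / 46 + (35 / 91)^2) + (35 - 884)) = 2994750 / 374390089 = 0.01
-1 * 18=-18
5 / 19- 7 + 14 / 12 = -635 / 114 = -5.57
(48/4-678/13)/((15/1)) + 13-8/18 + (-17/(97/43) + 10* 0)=132928/56745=2.34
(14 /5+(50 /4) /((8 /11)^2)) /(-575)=-16917 /368000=-0.05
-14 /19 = -0.74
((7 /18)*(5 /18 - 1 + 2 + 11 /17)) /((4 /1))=4123 /22032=0.19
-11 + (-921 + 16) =-916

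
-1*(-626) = 626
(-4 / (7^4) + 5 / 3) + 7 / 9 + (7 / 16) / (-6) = 1638731 / 691488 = 2.37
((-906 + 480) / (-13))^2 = 181476 / 169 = 1073.82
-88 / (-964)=22 / 241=0.09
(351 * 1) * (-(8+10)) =-6318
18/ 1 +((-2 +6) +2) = 24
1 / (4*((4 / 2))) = 1 / 8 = 0.12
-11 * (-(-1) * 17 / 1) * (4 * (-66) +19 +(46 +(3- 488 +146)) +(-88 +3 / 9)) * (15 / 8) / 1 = 1754995 / 8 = 219374.38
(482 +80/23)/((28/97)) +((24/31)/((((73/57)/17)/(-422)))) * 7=-20895298215/728686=-28675.31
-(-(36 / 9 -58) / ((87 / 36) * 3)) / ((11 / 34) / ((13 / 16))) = -5967 / 319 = -18.71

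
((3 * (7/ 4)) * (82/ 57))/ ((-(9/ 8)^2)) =-9184/ 1539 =-5.97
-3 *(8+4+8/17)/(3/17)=-212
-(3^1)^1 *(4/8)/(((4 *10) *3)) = -1/80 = -0.01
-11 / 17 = -0.65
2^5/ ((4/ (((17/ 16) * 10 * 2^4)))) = 1360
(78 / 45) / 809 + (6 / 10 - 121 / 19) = -1329502 / 230565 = -5.77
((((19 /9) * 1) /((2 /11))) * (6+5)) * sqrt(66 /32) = 2299 * sqrt(33) /72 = 183.43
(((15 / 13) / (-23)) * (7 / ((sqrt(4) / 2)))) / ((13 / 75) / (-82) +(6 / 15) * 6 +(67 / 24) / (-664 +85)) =-1495557000 / 10191527723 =-0.15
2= 2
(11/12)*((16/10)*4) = 88/15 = 5.87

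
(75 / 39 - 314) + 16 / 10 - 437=-48586 / 65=-747.48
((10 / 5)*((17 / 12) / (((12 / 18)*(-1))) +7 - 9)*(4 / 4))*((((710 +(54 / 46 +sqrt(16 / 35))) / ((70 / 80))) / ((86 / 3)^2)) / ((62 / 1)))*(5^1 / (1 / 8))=-48580290 / 9228359 - 2376*sqrt(35) / 2808631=-5.27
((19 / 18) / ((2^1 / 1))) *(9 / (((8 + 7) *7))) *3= 19 / 140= 0.14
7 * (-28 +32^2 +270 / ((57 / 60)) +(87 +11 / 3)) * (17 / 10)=929866 / 57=16313.44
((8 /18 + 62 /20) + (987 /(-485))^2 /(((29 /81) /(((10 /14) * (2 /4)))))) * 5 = 94247701 /2455749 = 38.38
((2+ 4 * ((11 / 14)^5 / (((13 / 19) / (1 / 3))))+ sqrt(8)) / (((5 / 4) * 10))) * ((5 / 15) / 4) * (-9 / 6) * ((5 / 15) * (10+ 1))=-0.20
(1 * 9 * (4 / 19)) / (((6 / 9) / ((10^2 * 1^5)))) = 5400 / 19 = 284.21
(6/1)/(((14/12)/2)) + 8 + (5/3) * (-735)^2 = 6302753/7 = 900393.29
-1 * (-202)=202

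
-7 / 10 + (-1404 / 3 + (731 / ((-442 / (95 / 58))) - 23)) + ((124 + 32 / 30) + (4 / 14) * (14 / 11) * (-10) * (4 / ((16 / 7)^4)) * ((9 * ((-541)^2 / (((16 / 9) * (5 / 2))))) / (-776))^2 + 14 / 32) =-1528019710092406261339 / 4909741910261760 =-311222.00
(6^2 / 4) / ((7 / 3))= 27 / 7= 3.86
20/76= 5/19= 0.26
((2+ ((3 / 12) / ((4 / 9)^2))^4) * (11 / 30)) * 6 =842612683 / 83886080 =10.04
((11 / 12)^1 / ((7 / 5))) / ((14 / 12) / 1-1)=55 / 14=3.93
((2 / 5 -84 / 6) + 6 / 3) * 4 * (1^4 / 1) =-232 / 5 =-46.40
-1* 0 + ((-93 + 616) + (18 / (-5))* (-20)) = 595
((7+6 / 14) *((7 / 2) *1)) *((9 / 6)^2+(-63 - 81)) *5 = -36855 / 2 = -18427.50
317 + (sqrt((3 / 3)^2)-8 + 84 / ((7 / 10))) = 430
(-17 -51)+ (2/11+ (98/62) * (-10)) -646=-729.62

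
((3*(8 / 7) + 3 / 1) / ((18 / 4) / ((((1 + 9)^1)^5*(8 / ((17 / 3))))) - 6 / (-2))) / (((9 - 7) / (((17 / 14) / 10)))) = 3400000 / 26133611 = 0.13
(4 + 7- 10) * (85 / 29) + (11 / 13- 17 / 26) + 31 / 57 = 3.67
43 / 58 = 0.74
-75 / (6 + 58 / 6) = -225 / 47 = -4.79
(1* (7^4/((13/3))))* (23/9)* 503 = 27777169/39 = 712235.10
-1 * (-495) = 495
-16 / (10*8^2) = -1 / 40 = -0.02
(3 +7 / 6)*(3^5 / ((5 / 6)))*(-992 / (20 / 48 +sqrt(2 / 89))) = -6436195200 / 1937 +173560320*sqrt(178) / 1937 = -2127316.32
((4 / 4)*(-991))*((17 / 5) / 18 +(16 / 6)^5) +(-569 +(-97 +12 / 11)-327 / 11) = -3595610869 / 26730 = -134515.93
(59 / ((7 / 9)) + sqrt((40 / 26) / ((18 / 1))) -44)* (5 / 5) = sqrt(130) / 39 + 223 / 7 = 32.15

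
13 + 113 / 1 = 126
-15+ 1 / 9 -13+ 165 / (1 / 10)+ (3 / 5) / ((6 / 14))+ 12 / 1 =73598 / 45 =1635.51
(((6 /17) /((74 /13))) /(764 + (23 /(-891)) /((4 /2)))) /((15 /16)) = 28512 /329360125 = 0.00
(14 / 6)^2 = 49 / 9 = 5.44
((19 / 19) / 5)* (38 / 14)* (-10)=-38 / 7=-5.43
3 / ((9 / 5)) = 5 / 3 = 1.67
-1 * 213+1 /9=-1916 /9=-212.89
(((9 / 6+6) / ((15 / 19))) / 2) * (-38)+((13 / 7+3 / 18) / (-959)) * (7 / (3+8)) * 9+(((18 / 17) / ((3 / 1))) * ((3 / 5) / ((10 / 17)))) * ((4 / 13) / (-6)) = -618935444 / 3428425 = -180.53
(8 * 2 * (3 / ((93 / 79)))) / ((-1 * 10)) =-632 / 155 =-4.08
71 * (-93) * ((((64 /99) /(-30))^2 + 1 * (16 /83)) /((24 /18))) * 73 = -1420694445604 /20337075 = -69857.36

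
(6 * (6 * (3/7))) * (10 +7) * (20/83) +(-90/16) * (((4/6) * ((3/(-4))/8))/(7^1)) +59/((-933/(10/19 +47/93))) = 1106699177267/17514843264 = 63.19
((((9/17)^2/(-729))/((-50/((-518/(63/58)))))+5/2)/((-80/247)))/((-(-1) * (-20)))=721692751/1872720000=0.39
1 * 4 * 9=36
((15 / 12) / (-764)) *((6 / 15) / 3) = -0.00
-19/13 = -1.46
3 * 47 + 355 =496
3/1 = 3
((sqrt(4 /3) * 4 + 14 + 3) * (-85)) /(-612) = 10 * sqrt(3) /27 + 85 /36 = 3.00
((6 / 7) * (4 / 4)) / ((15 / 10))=4 / 7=0.57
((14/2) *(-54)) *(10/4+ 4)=-2457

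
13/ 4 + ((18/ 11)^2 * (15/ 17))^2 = 149484637/ 16924996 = 8.83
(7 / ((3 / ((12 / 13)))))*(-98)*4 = -10976 / 13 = -844.31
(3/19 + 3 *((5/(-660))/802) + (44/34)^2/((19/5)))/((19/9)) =54940815/193766408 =0.28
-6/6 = -1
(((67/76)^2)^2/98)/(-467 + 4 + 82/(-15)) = -302266815/22974729053696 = -0.00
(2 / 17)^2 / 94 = 2 / 13583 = 0.00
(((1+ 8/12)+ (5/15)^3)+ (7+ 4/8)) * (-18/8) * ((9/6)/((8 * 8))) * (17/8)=-8449/8192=-1.03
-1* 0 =0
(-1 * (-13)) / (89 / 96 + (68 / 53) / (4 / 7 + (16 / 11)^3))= 62461984 / 6143903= 10.17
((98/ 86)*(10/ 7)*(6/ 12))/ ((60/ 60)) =35/ 43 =0.81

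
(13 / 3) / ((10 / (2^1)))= 13 / 15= 0.87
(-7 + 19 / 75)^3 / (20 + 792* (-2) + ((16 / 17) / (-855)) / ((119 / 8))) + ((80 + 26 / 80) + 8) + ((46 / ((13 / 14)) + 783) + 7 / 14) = 607668771765015817 / 659391570825000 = 921.56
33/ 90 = 0.37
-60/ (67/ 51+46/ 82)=-6273/ 196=-32.01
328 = 328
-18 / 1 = -18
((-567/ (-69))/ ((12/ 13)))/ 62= 819/ 5704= 0.14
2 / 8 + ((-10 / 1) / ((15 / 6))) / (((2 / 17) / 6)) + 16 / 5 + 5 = -3911 / 20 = -195.55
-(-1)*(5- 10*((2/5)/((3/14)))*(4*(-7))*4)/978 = 6287/2934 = 2.14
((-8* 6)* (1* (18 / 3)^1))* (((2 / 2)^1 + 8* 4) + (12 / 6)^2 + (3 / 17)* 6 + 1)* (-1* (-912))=-10259034.35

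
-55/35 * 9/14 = -99/98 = -1.01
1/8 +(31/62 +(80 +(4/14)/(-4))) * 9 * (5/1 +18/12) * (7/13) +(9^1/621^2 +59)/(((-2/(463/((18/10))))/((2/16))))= 4890290939/3085128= 1585.12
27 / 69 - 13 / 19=-128 / 437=-0.29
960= 960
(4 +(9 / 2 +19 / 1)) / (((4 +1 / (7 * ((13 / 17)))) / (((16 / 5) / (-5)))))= -8008 / 1905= -4.20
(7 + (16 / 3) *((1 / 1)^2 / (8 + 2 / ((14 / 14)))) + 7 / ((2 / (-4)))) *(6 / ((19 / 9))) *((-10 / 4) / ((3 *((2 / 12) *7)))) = 1746 / 133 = 13.13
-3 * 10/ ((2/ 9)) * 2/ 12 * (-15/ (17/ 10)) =3375/ 17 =198.53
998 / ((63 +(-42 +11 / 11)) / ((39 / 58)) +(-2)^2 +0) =19461 / 716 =27.18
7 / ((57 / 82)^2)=47068 / 3249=14.49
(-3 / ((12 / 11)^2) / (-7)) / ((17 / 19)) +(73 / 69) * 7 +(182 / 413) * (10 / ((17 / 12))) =84634799 / 7751184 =10.92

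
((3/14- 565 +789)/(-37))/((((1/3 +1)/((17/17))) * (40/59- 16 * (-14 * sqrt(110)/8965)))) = -4059499429425/515085392192 +5343234051 * sqrt(110)/18395906864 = -4.83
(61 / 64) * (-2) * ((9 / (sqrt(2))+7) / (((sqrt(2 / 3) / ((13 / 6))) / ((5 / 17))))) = -19.88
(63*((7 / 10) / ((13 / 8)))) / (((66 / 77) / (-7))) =-221.63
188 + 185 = 373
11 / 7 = 1.57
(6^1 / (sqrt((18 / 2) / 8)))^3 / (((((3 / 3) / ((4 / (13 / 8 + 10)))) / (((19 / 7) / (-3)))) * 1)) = -77824 * sqrt(2) / 1953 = -56.35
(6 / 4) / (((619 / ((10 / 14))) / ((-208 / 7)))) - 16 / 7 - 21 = -707839 / 30331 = -23.34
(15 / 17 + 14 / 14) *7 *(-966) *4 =-865536 / 17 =-50913.88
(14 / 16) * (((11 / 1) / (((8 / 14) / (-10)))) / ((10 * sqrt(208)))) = -539 * sqrt(13) / 1664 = -1.17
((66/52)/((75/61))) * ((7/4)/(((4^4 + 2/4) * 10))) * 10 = 4697/666900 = 0.01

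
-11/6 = -1.83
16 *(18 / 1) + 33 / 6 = 587 / 2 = 293.50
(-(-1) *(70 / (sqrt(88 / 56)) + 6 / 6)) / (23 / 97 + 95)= 97 / 9238 + 3395 *sqrt(77) / 50809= 0.60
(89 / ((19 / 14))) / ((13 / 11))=13706 / 247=55.49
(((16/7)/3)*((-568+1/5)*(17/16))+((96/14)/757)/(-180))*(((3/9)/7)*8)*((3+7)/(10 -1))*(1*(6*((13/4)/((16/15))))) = -263864575/74186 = -3556.80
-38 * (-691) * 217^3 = 268312462754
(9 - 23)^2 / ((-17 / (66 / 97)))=-12936 / 1649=-7.84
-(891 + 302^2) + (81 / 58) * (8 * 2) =-2670107 / 29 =-92072.66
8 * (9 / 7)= 72 / 7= 10.29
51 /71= 0.72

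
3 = 3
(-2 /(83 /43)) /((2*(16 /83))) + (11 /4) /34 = -709 /272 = -2.61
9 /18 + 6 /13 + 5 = 5.96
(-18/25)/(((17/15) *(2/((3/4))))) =-81/340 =-0.24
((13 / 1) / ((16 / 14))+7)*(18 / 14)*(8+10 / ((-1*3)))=441 / 4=110.25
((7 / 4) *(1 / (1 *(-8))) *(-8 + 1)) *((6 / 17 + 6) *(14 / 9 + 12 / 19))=1617 / 76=21.28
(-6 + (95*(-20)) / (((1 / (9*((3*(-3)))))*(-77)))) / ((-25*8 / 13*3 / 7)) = 334451 / 1100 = 304.05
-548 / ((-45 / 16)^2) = -140288 / 2025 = -69.28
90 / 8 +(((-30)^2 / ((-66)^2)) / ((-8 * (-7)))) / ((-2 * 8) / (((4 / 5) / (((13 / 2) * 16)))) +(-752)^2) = 42949811545 / 3817761024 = 11.25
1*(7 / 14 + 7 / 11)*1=25 / 22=1.14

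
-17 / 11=-1.55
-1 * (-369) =369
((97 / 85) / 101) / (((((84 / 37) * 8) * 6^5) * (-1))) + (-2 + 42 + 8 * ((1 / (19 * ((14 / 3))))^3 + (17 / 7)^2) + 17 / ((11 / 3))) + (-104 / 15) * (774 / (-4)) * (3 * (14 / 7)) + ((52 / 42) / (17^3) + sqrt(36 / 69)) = 2 * sqrt(69) / 23 + 390223492042392773418067 / 47930640802088647680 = 8142.14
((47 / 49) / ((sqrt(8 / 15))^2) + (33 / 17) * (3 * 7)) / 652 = 283641 / 4344928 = 0.07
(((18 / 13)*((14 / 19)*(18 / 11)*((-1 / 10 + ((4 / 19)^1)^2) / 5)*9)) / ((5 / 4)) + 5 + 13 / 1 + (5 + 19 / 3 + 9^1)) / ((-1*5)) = -14050298131 / 1839069375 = -7.64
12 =12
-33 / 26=-1.27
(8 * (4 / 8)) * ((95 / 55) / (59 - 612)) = -76 / 6083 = -0.01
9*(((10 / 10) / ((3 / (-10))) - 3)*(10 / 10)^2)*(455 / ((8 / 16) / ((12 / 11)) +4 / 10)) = -30215.53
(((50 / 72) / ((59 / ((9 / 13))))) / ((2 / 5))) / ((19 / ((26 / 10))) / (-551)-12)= -3625 / 2137688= -0.00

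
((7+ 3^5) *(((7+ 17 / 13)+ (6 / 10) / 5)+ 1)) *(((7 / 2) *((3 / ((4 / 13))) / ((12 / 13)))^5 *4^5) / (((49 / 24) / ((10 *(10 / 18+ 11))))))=1319995059454175 / 21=62856907593055.95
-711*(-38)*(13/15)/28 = 58539/70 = 836.27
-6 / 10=-3 / 5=-0.60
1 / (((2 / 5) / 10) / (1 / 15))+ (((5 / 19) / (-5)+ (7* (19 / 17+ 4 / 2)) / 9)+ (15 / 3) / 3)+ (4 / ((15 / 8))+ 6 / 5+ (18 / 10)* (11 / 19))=10.08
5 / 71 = 0.07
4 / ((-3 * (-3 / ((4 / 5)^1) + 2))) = 16 / 21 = 0.76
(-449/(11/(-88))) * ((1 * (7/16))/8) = 3143/16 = 196.44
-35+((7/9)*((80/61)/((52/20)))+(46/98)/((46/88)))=-11788727/349713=-33.71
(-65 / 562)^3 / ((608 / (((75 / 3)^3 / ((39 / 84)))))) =-2310546875 / 26980657856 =-0.09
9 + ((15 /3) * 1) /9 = 9.56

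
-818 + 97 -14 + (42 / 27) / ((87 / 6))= -191807 / 261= -734.89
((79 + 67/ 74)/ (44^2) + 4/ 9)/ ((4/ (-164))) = -19.91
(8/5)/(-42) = -4/105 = -0.04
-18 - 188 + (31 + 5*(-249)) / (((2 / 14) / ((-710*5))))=30167694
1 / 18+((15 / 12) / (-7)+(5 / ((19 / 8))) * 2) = 19571 / 4788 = 4.09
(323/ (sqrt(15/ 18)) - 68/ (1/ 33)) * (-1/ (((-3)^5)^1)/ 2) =-3.89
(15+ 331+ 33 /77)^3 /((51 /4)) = 57042062500 /17493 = 3260850.77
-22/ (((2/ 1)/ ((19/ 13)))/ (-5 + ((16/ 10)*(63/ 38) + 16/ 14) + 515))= -8260.25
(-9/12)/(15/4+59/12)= -9/104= -0.09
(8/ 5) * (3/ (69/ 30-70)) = -48/ 677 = -0.07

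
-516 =-516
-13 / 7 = -1.86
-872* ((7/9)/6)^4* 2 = -261709/531441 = -0.49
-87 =-87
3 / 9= 1 / 3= 0.33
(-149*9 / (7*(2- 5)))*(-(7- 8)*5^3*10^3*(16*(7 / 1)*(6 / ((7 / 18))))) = 96552000000 / 7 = 13793142857.14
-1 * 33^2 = -1089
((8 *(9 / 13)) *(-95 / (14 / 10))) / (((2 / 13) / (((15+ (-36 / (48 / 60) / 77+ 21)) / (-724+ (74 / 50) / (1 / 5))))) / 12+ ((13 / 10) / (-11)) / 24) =246215376000 / 173174897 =1421.77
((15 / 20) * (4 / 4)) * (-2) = -3 / 2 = -1.50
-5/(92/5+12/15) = -25/96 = -0.26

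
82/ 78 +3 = 158/ 39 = 4.05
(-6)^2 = 36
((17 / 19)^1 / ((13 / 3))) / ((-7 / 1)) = -51 / 1729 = -0.03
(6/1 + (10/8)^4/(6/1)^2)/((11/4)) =55921/25344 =2.21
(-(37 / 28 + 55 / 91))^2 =491401 / 132496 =3.71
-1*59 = -59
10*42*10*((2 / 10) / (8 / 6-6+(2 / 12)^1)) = -560 / 3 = -186.67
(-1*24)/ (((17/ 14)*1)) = -336/ 17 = -19.76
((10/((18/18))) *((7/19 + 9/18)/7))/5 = 33/133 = 0.25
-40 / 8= -5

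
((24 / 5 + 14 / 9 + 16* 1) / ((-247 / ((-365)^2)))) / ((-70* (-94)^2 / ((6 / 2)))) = 2680487 / 45832332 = 0.06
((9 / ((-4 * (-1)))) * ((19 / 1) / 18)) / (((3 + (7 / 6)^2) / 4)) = 342 / 157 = 2.18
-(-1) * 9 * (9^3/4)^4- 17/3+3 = 7625597482939/768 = 9929163389.24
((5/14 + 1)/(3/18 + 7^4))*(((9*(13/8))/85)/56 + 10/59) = 22099071/226579465280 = 0.00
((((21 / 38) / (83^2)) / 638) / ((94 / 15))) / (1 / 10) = 1575 / 7849795052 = 0.00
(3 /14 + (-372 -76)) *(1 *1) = -6269 /14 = -447.79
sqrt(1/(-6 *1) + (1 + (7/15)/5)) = sqrt(834)/30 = 0.96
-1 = -1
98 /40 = 49 /20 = 2.45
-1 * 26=-26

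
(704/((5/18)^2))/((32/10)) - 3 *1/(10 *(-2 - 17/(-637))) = 2389433/838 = 2851.35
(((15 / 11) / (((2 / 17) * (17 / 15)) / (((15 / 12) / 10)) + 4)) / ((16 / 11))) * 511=114975 / 1216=94.55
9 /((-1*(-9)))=1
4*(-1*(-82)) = 328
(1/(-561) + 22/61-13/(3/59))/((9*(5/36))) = -11649184/57035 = -204.25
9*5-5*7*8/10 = 17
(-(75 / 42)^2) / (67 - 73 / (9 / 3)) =-1875 / 25088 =-0.07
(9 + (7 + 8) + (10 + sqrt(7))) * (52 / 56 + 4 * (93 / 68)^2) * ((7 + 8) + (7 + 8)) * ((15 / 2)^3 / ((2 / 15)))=51680784375 * sqrt(7) / 64736 + 51680784375 / 1904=29255455.57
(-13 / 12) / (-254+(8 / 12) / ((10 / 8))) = 65 / 15208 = 0.00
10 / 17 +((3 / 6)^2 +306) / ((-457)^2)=8374785 / 14201732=0.59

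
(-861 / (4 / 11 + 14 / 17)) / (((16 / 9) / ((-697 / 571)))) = 336665637 / 676064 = 497.98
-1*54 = -54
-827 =-827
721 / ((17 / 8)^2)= 46144 / 289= 159.67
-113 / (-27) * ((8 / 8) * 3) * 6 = 226 / 3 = 75.33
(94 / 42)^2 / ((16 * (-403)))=-2209 / 2843568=-0.00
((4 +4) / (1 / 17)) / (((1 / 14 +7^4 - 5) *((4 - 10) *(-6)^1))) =0.00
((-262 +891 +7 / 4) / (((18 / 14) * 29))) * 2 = 203 / 6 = 33.83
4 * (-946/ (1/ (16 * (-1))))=60544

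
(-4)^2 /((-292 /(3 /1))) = -12 /73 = -0.16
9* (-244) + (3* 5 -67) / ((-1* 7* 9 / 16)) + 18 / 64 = -4399945 / 2016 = -2182.51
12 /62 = 6 /31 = 0.19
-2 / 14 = -1 / 7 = -0.14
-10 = -10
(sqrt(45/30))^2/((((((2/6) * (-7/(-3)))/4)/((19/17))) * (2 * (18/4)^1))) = 114/119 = 0.96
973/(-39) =-973/39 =-24.95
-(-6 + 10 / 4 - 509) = 1025 / 2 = 512.50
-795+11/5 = -3964/5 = -792.80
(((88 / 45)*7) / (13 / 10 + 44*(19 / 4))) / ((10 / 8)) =4928 / 94635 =0.05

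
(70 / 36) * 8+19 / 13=1991 / 117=17.02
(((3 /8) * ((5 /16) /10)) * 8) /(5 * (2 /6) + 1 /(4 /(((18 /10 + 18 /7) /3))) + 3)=0.02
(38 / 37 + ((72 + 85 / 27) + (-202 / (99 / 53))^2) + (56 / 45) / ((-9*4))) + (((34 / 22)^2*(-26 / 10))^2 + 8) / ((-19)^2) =1553784243142796 / 132002889975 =11770.84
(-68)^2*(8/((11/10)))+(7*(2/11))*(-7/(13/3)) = 4808666/143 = 33627.03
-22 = -22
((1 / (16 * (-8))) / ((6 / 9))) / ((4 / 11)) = -0.03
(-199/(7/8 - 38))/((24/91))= 18109/891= 20.32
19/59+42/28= 1.82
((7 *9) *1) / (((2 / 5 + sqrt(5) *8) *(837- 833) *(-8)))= 315 / 127936- 1575 *sqrt(5) / 31984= -0.11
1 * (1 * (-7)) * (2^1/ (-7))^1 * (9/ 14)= 9/ 7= 1.29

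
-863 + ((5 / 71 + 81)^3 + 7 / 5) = 951983725492 / 1789555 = 531966.73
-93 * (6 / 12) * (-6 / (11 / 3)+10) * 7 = -29946 / 11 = -2722.36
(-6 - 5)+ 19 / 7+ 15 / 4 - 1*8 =-351 / 28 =-12.54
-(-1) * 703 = 703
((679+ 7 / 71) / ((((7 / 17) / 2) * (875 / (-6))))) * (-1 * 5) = 200736 / 1775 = 113.09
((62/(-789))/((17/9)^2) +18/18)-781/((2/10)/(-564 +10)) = 164431337923/76007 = 2163370.98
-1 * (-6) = 6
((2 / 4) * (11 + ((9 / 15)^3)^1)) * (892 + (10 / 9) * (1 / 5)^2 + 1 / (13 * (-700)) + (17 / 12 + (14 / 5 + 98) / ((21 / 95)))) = 7567.78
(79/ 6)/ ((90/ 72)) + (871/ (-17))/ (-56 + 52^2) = 7099463/ 675240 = 10.51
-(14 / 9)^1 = -14 / 9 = -1.56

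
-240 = -240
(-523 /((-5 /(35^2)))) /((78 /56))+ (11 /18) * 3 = 2391901 /26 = 91996.19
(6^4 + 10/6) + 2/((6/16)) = 1303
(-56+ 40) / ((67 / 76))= -1216 / 67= -18.15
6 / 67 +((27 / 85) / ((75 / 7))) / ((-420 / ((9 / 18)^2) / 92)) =250377 / 2847500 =0.09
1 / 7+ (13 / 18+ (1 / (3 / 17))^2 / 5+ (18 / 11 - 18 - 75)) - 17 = -700459 / 6930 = -101.08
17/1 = 17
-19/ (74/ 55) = -1045/ 74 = -14.12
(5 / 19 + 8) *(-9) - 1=-1432 / 19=-75.37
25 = 25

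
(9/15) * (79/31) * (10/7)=474/217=2.18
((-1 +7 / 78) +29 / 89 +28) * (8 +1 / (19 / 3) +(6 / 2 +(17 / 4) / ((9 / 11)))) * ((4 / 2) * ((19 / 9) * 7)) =14901026105 / 1124604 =13250.02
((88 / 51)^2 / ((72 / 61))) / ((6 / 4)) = 1.68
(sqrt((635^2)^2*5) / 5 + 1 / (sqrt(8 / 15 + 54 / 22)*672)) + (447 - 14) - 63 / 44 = 180759.27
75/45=5/3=1.67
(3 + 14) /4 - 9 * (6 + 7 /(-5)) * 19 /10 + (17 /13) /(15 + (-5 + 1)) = -1062363 /14300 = -74.29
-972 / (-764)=243 / 191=1.27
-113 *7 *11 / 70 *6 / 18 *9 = -3729 / 10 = -372.90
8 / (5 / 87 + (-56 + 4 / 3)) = -696 / 4751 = -0.15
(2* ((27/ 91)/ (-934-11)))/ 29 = -2/ 92365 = -0.00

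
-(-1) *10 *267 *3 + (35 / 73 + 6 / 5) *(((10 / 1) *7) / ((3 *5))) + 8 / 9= 26341516 / 3285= 8018.73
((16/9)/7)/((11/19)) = 304/693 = 0.44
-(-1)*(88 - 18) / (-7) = -10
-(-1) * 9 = 9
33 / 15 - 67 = -324 / 5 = -64.80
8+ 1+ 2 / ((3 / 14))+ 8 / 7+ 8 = 577 / 21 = 27.48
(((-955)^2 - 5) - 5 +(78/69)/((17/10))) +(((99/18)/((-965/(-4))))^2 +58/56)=9298057055146607/10195051300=912016.70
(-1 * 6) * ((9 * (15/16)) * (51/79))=-20655/632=-32.68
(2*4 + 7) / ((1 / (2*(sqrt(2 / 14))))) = 30*sqrt(7) / 7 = 11.34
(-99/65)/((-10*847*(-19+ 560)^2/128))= 576/7324342025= 0.00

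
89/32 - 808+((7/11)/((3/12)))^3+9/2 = -33401749/42592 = -784.23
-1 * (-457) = 457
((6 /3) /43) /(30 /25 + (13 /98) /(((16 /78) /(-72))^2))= 980 /344372079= 0.00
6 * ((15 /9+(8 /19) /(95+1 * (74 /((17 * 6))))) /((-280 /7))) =-232507 /927580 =-0.25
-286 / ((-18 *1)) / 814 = 13 / 666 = 0.02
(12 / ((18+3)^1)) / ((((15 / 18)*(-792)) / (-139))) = 139 / 1155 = 0.12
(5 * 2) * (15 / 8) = 18.75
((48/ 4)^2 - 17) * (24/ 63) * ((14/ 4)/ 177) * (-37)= -18796/ 531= -35.40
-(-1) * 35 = 35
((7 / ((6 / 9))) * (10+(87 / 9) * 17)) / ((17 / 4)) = 7322 / 17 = 430.71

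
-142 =-142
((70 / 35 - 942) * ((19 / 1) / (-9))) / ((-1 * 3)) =-17860 / 27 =-661.48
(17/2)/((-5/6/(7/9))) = -119/15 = -7.93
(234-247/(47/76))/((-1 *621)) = 338/1269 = 0.27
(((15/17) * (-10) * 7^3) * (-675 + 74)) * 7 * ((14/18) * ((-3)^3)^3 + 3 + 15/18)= -3312805620775/17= -194870918869.12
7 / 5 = 1.40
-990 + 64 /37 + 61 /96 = -3508079 /3552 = -987.63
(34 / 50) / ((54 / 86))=731 / 675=1.08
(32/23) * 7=224/23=9.74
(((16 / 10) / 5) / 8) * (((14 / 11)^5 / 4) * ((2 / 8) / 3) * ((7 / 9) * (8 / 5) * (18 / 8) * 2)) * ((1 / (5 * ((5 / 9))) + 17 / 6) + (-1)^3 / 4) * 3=207768134 / 1509853125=0.14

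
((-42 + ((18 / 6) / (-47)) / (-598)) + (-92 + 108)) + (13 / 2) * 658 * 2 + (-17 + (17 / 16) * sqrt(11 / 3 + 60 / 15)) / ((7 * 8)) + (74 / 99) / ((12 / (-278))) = 17 * sqrt(69) / 2688 + 1989126836815 / 233729496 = 8510.43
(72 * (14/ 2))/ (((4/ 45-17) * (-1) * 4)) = 5670/ 761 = 7.45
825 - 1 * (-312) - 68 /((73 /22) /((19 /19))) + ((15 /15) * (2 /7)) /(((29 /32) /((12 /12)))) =16550187 /14819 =1116.82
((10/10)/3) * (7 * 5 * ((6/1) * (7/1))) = 490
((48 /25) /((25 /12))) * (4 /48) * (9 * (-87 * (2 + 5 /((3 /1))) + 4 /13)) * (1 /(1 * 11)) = -1789776 /89375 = -20.03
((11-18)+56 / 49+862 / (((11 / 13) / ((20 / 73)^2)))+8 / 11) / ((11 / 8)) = 234174760 / 4513663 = 51.88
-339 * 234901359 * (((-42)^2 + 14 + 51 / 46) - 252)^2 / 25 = -392953165045827387309 / 52900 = -7428226182340782.37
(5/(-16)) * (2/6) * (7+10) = -85/48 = -1.77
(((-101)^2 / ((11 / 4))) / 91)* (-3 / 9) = -40804 / 3003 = -13.59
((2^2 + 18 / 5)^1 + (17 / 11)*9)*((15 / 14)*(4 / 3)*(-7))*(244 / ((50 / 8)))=-2309216 / 275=-8397.15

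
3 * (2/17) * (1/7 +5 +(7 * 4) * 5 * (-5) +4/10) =-145836/595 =-245.10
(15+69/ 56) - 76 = -3347/ 56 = -59.77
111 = 111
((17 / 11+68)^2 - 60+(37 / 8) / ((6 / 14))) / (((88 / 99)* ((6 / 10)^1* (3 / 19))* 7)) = 1320737405 / 162624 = 8121.42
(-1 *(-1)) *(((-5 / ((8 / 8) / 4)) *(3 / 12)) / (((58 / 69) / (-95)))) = 32775 / 58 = 565.09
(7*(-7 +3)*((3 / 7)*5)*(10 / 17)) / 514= -0.07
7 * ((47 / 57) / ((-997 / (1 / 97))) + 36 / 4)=347281690 / 5512413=63.00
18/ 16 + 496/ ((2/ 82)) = 162697/ 8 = 20337.12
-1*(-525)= 525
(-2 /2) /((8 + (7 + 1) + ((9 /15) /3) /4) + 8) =-20 /481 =-0.04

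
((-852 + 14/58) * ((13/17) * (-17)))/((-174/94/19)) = -286753909/2523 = -113655.93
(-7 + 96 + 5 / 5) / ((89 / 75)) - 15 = 5415 / 89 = 60.84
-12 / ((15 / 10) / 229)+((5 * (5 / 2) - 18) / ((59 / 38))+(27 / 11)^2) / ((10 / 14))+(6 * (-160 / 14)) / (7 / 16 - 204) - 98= -1926.19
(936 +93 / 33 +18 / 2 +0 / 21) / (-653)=-10426 / 7183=-1.45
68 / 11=6.18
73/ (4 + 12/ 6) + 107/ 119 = 9329/ 714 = 13.07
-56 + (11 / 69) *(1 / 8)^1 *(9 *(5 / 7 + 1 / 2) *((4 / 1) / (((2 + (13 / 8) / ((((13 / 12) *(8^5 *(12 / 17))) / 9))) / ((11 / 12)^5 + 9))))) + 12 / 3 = -326910573460 / 6839235081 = -47.80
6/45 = 2/15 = 0.13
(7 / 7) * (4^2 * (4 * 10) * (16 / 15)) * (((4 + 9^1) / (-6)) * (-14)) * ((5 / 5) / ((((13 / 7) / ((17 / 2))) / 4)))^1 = 3411968 / 9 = 379107.56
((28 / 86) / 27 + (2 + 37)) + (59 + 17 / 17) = 114953 / 1161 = 99.01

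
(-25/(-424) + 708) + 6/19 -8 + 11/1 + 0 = 5730835/8056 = 711.37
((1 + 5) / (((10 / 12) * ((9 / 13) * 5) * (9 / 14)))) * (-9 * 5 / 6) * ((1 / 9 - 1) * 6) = 5824 / 45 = 129.42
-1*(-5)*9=45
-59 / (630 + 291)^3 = -59 / 781229961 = -0.00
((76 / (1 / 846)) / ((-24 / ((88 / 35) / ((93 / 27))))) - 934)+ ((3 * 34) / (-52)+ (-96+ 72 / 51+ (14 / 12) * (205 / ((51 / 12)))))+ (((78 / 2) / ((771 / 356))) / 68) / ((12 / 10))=-180535922226 / 61624745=-2929.60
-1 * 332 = -332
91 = 91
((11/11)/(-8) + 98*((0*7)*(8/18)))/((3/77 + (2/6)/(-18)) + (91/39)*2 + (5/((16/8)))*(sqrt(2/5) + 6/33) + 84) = -770583429/549355765564 + 4322241*sqrt(10)/549355765564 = -0.00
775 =775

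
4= 4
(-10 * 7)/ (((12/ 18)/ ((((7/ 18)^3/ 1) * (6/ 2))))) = -18.53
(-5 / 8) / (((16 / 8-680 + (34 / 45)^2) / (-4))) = -10125 / 2743588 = -0.00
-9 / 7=-1.29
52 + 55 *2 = 162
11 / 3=3.67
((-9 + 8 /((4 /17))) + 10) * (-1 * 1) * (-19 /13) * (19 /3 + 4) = 20615 /39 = 528.59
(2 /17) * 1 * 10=20 /17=1.18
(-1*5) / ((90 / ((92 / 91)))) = -46 / 819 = -0.06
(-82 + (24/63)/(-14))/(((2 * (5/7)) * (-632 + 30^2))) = -6029/28140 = -0.21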